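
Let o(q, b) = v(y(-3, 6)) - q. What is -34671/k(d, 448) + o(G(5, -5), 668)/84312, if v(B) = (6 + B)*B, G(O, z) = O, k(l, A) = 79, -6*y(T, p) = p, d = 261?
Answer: -1461591071/3330324 ≈ -438.87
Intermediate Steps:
y(T, p) = -p/6
v(B) = B*(6 + B)
o(q, b) = -5 - q (o(q, b) = (-⅙*6)*(6 - ⅙*6) - q = -(6 - 1) - q = -1*5 - q = -5 - q)
-34671/k(d, 448) + o(G(5, -5), 668)/84312 = -34671/79 + (-5 - 1*5)/84312 = -34671*1/79 + (-5 - 5)*(1/84312) = -34671/79 - 10*1/84312 = -34671/79 - 5/42156 = -1461591071/3330324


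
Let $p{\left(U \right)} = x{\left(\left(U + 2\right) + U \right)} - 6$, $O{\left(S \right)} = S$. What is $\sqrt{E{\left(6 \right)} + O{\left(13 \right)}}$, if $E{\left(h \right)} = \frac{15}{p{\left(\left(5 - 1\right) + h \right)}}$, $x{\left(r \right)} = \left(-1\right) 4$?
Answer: $\frac{\sqrt{46}}{2} \approx 3.3912$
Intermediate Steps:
$x{\left(r \right)} = -4$
$p{\left(U \right)} = -10$ ($p{\left(U \right)} = -4 - 6 = -10$)
$E{\left(h \right)} = - \frac{3}{2}$ ($E{\left(h \right)} = \frac{15}{-10} = 15 \left(- \frac{1}{10}\right) = - \frac{3}{2}$)
$\sqrt{E{\left(6 \right)} + O{\left(13 \right)}} = \sqrt{- \frac{3}{2} + 13} = \sqrt{\frac{23}{2}} = \frac{\sqrt{46}}{2}$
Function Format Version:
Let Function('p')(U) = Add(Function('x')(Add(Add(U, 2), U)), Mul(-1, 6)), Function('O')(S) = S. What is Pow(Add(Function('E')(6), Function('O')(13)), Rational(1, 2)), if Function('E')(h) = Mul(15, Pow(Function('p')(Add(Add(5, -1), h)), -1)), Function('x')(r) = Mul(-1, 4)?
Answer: Mul(Rational(1, 2), Pow(46, Rational(1, 2))) ≈ 3.3912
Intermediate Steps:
Function('x')(r) = -4
Function('p')(U) = -10 (Function('p')(U) = Add(-4, Mul(-1, 6)) = Add(-4, -6) = -10)
Function('E')(h) = Rational(-3, 2) (Function('E')(h) = Mul(15, Pow(-10, -1)) = Mul(15, Rational(-1, 10)) = Rational(-3, 2))
Pow(Add(Function('E')(6), Function('O')(13)), Rational(1, 2)) = Pow(Add(Rational(-3, 2), 13), Rational(1, 2)) = Pow(Rational(23, 2), Rational(1, 2)) = Mul(Rational(1, 2), Pow(46, Rational(1, 2)))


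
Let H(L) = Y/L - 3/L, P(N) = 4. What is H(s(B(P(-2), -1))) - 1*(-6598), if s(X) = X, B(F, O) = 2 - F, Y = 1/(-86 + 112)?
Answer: 343173/52 ≈ 6599.5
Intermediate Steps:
Y = 1/26 ≈ 0.038462
H(L) = -77/(26*L) (H(L) = 1/(26*L) - 3/L = -77/(26*L))
H(s(B(P(-2), -1))) - 1*(-6598) = -77/(26*(2 - 1*4)) - 1*(-6598) = -77/(26*(2 - 4)) + 6598 = -77/26/(-2) + 6598 = -77/26*(-1/2) + 6598 = 77/52 + 6598 = 343173/52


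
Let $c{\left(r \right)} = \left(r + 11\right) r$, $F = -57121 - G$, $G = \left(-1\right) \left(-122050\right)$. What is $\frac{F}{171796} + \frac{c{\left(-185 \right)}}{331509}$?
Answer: $- \frac{17955561933}{18983973388} \approx -0.94583$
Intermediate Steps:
$G = 122050$
$F = -179171$ ($F = -57121 - 122050 = -179171$)
$c{\left(r \right)} = r \left(11 + r\right)$ ($c{\left(r \right)} = \left(11 + r\right) r = r \left(11 + r\right)$)
$\frac{F}{171796} + \frac{c{\left(-185 \right)}}{331509} = - \frac{179171}{171796} + \frac{\left(-185\right) \left(11 - 185\right)}{331509} = \left(-179171\right) \frac{1}{171796} + \left(-185\right) \left(-174\right) \frac{1}{331509} = - \frac{179171}{171796} + 32190 \cdot \frac{1}{331509} = - \frac{179171}{171796} + \frac{10730}{110503} = - \frac{17955561933}{18983973388}$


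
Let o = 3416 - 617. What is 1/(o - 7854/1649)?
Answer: 97/271041 ≈ 0.00035788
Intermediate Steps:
o = 2799
1/(o - 7854/1649) = 1/(2799 - 7854/1649) = 1/(2799 - 7854*1/1649) = 1/(2799 - 462/97) = 1/(271041/97) = 97/271041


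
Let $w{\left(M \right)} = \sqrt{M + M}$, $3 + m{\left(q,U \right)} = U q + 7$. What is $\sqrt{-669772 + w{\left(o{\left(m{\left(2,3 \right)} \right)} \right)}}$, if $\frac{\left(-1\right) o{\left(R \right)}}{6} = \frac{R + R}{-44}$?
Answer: $\frac{\sqrt{-81042412 + 22 \sqrt{165}}}{11} \approx 818.39 i$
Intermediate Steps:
$m{\left(q,U \right)} = 4 + U q$ ($m{\left(q,U \right)} = -3 + \left(U q + 7\right) = -3 + \left(7 + U q\right) = 4 + U q$)
$o{\left(R \right)} = \frac{3 R}{11}$ ($o{\left(R \right)} = - 6 \frac{R + R}{-44} = - 6 \left(- \frac{2 R}{44}\right) = - 6 \left(- \frac{R}{22}\right) = \frac{3 R}{11}$)
$w{\left(M \right)} = \sqrt{2} \sqrt{M}$ ($w{\left(M \right)} = \sqrt{2 M} = \sqrt{2} \sqrt{M}$)
$\sqrt{-669772 + w{\left(o{\left(m{\left(2,3 \right)} \right)} \right)}} = \sqrt{-669772 + \sqrt{2} \sqrt{\frac{3 \left(4 + 3 \cdot 2\right)}{11}}} = \sqrt{-669772 + \sqrt{2} \sqrt{\frac{3 \left(4 + 6\right)}{11}}} = \sqrt{-669772 + \sqrt{2} \sqrt{\frac{3}{11} \cdot 10}} = \sqrt{-669772 + \sqrt{2} \sqrt{\frac{30}{11}}} = \sqrt{-669772 + \sqrt{2} \frac{\sqrt{330}}{11}} = \sqrt{-669772 + \frac{2 \sqrt{165}}{11}}$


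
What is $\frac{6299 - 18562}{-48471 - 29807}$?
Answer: $\frac{12263}{78278} \approx 0.15666$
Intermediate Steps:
$\frac{6299 - 18562}{-48471 - 29807} = \frac{6299 - 18562}{-78278} = \left(6299 - 18562\right) \left(- \frac{1}{78278}\right) = \left(-12263\right) \left(- \frac{1}{78278}\right) = \frac{12263}{78278}$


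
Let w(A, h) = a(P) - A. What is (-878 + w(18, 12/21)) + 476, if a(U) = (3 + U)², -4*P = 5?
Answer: -6671/16 ≈ -416.94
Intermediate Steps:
P = -5/4 (P = -¼*5 = -5/4 ≈ -1.2500)
w(A, h) = 49/16 - A (w(A, h) = (3 - 5/4)² - A = (7/4)² - A = 49/16 - A)
(-878 + w(18, 12/21)) + 476 = (-878 + (49/16 - 1*18)) + 476 = (-878 + (49/16 - 18)) + 476 = (-878 - 239/16) + 476 = -14287/16 + 476 = -6671/16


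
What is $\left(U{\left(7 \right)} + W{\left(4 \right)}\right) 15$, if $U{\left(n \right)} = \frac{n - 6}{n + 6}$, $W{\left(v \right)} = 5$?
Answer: $\frac{990}{13} \approx 76.154$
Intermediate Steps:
$U{\left(n \right)} = \frac{-6 + n}{6 + n}$
$\left(U{\left(7 \right)} + W{\left(4 \right)}\right) 15 = \left(\frac{-6 + 7}{6 + 7} + 5\right) 15 = \left(\frac{1}{13} \cdot 1 + 5\right) 15 = \left(\frac{1}{13} + 5\right) 15 = \frac{66}{13} \cdot 15 = \frac{990}{13}$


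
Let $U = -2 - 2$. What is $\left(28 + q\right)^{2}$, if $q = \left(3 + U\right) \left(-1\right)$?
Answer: $841$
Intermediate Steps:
$U = -4$ ($U = -2 - 2 = -4$)
$q = 1$ ($q = \left(3 - 4\right) \left(-1\right) = \left(-1\right) \left(-1\right) = 1$)
$\left(28 + q\right)^{2} = \left(28 + 1\right)^{2} = 29^{2} = 841$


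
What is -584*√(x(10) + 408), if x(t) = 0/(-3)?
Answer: -1168*√102 ≈ -11796.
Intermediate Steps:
x(t) = 0 (x(t) = 0*(-⅓) = 0)
-584*√(x(10) + 408) = -584*√(0 + 408) = -1168*√102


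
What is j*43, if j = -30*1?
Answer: -1290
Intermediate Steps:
j = -30
j*43 = -30*43 = -1290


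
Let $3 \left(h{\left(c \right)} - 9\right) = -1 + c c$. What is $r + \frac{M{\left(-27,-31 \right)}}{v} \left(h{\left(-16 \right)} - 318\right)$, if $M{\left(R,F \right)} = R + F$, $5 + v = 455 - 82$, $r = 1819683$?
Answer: $\frac{41853521}{23} \approx 1.8197 \cdot 10^{6}$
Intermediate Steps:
$v = 368$ ($v = -5 + \left(455 - 82\right) = -5 + 373 = 368$)
$M{\left(R,F \right)} = F + R$
$h{\left(c \right)} = \frac{26}{3} + \frac{c^{2}}{3}$ ($h{\left(c \right)} = 9 + \frac{-1 + c c}{3} = 9 + \frac{-1 + c^{2}}{3} = 9 + \left(- \frac{1}{3} + \frac{c^{2}}{3}\right) = \frac{26}{3} + \frac{c^{2}}{3}$)
$r + \frac{M{\left(-27,-31 \right)}}{v} \left(h{\left(-16 \right)} - 318\right) = 1819683 + \frac{-31 - 27}{368} \left(\left(\frac{26}{3} + \frac{\left(-16\right)^{2}}{3}\right) - 318\right) = 1819683 + \left(-58\right) \frac{1}{368} \left(\left(\frac{26}{3} + \frac{1}{3} \cdot 256\right) - 318\right) = 1819683 - \frac{29 \left(\left(\frac{26}{3} + \frac{256}{3}\right) - 318\right)}{184} = 1819683 - \frac{29 \left(94 - 318\right)}{184} = 1819683 - - \frac{812}{23} = 1819683 + \frac{812}{23} = \frac{41853521}{23}$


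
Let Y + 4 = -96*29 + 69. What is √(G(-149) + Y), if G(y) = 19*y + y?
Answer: I*√5699 ≈ 75.492*I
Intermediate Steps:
Y = -2719 (Y = -4 + (-96*29 + 69) = -4 + (-2784 + 69) = -4 - 2715 = -2719)
G(y) = 20*y
√(G(-149) + Y) = √(20*(-149) - 2719) = √(-2980 - 2719) = √(-5699) = I*√5699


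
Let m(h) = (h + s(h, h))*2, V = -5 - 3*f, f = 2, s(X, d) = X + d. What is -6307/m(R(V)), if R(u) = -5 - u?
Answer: -6307/36 ≈ -175.19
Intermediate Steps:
V = -11 (V = -5 - 3*2 = -5 - 6 = -11)
m(h) = 6*h (m(h) = (h + (h + h))*2 = (h + 2*h)*2 = (3*h)*2 = 6*h)
-6307/m(R(V)) = -6307*1/(6*(-5 - 1*(-11))) = -6307*1/(6*(-5 + 11)) = -6307/(6*6) = -6307/36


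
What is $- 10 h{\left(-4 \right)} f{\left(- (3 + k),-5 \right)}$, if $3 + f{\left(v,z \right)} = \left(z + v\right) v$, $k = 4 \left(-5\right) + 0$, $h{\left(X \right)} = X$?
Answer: $8040$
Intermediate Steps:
$k = -20$ ($k = -20 + 0 = -20$)
$f{\left(v,z \right)} = -3 + v \left(v + z\right)$ ($f{\left(v,z \right)} = -3 + \left(z + v\right) v = -3 + \left(v + z\right) v = -3 + v \left(v + z\right)$)
$- 10 h{\left(-4 \right)} f{\left(- (3 + k),-5 \right)} = \left(-10\right) \left(-4\right) \left(-3 + \left(- (3 - 20)\right)^{2} + - (3 - 20) \left(-5\right)\right) = 40 \left(-3 + \left(\left(-1\right) \left(-17\right)\right)^{2} + \left(-1\right) \left(-17\right) \left(-5\right)\right) = 40 \left(-3 + 17^{2} + 17 \left(-5\right)\right) = 40 \left(-3 + 289 - 85\right) = 40 \cdot 201 = 8040$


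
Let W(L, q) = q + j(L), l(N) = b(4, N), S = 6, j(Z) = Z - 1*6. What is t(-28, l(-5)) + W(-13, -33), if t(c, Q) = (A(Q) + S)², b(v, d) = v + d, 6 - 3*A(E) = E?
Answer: 157/9 ≈ 17.444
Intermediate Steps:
j(Z) = -6 + Z (j(Z) = Z - 6 = -6 + Z)
A(E) = 2 - E/3
b(v, d) = d + v
l(N) = 4 + N (l(N) = N + 4 = 4 + N)
W(L, q) = -6 + L + q (W(L, q) = q + (-6 + L) = -6 + L + q)
t(c, Q) = (8 - Q/3)² (t(c, Q) = ((2 - Q/3) + 6)² = (8 - Q/3)²)
t(-28, l(-5)) + W(-13, -33) = (-24 + (4 - 5))²/9 + (-6 - 13 - 33) = (-24 - 1)²/9 - 52 = (⅑)*(-25)² - 52 = (⅑)*625 - 52 = 625/9 - 52 = 157/9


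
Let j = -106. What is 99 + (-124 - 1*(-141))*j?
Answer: -1703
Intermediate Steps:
99 + (-124 - 1*(-141))*j = 99 + (-124 - 1*(-141))*(-106) = 99 + (-124 + 141)*(-106) = 99 + 17*(-106) = 99 - 1802 = -1703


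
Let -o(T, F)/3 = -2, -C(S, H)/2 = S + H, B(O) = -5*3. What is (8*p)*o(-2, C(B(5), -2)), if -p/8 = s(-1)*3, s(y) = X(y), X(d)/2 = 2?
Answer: -4608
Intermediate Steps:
B(O) = -15
X(d) = 4 (X(d) = 2*2 = 4)
s(y) = 4
C(S, H) = -2*H - 2*S (C(S, H) = -2*(S + H) = -2*(H + S) = -2*H - 2*S)
o(T, F) = 6 (o(T, F) = -3*(-2) = 6)
p = -96 (p = -32*3 = -8*12 = -96)
(8*p)*o(-2, C(B(5), -2)) = (8*(-96))*6 = -768*6 = -4608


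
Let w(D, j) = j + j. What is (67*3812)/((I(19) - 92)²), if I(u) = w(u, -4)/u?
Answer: 23050211/770884 ≈ 29.901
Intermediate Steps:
w(D, j) = 2*j
I(u) = -8/u (I(u) = (2*(-4))/u = -8/u)
(67*3812)/((I(19) - 92)²) = (67*3812)/((-8/19 - 92)²) = 255404/((-8*1/19 - 92)²) = 255404/((-8/19 - 92)²) = 255404/((-1756/19)²) = 255404/(3083536/361) = 255404*(361/3083536) = 23050211/770884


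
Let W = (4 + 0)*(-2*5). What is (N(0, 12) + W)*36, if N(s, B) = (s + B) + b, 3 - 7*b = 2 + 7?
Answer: -7272/7 ≈ -1038.9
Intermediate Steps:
b = -6/7 (b = 3/7 - (2 + 7)/7 = 3/7 - 1/7*9 = 3/7 - 9/7 = -6/7 ≈ -0.85714)
N(s, B) = -6/7 + B + s (N(s, B) = (s + B) - 6/7 = (B + s) - 6/7 = -6/7 + B + s)
W = -40 (W = 4*(-10) = -40)
(N(0, 12) + W)*36 = ((-6/7 + 12 + 0) - 40)*36 = (78/7 - 40)*36 = -202/7*36 = -7272/7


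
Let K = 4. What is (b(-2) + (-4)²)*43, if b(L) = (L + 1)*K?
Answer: 516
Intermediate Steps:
b(L) = 4 + 4*L (b(L) = (L + 1)*4 = (1 + L)*4 = 4 + 4*L)
(b(-2) + (-4)²)*43 = ((4 + 4*(-2)) + (-4)²)*43 = ((4 - 8) + 16)*43 = (-4 + 16)*43 = 12*43 = 516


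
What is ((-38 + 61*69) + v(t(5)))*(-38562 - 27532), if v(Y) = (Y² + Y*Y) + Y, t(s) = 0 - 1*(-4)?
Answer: -278057458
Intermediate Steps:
t(s) = 4 (t(s) = 0 + 4 = 4)
v(Y) = Y + 2*Y² (v(Y) = (Y² + Y²) + Y = 2*Y² + Y = Y + 2*Y²)
((-38 + 61*69) + v(t(5)))*(-38562 - 27532) = ((-38 + 61*69) + 4*(1 + 2*4))*(-38562 - 27532) = ((-38 + 4209) + 4*(1 + 8))*(-66094) = (4171 + 4*9)*(-66094) = (4171 + 36)*(-66094) = 4207*(-66094) = -278057458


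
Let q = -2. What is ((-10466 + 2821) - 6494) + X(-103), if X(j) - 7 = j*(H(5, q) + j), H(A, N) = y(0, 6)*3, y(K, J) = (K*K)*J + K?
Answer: -3523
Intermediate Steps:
y(K, J) = K + J*K**2 (y(K, J) = K**2*J + K = J*K**2 + K = K + J*K**2)
H(A, N) = 0 (H(A, N) = (0*(1 + 6*0))*3 = (0*(1 + 0))*3 = (0*1)*3 = 0*3 = 0)
X(j) = 7 + j**2 (X(j) = 7 + j*(0 + j) = 7 + j*j = 7 + j**2)
((-10466 + 2821) - 6494) + X(-103) = ((-10466 + 2821) - 6494) + (7 + (-103)**2) = (-7645 - 6494) + (7 + 10609) = -14139 + 10616 = -3523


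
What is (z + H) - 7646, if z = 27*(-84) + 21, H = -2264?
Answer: -12157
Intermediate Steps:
z = -2247 (z = -2268 + 21 = -2247)
(z + H) - 7646 = (-2247 - 2264) - 7646 = -4511 - 7646 = -12157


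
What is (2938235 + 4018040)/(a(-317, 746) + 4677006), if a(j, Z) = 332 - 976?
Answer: 6956275/4676362 ≈ 1.4875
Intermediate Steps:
a(j, Z) = -644
(2938235 + 4018040)/(a(-317, 746) + 4677006) = (2938235 + 4018040)/(-644 + 4677006) = 6956275/4676362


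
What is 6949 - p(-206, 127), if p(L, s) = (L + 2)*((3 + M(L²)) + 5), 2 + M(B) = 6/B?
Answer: 86707663/10609 ≈ 8173.0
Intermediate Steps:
M(B) = -2 + 6/B
p(L, s) = (2 + L)*(6 + 6/L²) (p(L, s) = (L + 2)*((3 + (-2 + 6/(L²))) + 5) = (2 + L)*((3 + (-2 + 6/L²)) + 5) = (2 + L)*((1 + 6/L²) + 5) = (2 + L)*(6 + 6/L²))
6949 - p(-206, 127) = 6949 - (12 + 6*(-206) + 6/(-206) + 12/(-206)²) = 6949 - (12 - 1236 + 6*(-1/206) + 12*(1/42436)) = 6949 - (12 - 1236 - 3/103 + 3/10609) = 6949 - 1*(-12985722/10609) = 6949 + 12985722/10609 = 86707663/10609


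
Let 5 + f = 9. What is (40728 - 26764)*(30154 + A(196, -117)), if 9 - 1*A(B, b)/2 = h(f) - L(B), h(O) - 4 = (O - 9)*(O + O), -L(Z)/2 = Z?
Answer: 411379440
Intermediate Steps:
f = 4 (f = -5 + 9 = 4)
L(Z) = -2*Z
h(O) = 4 + 2*O*(-9 + O) (h(O) = 4 + (O - 9)*(O + O) = 4 + (-9 + O)*(2*O) = 4 + 2*O*(-9 + O))
A(B, b) = 90 - 4*B (A(B, b) = 18 - 2*((4 - 18*4 + 2*4²) - (-2)*B) = 18 - 2*((4 - 72 + 2*16) + 2*B) = 18 - 2*((4 - 72 + 32) + 2*B) = 18 - 2*(-36 + 2*B) = 18 + (72 - 4*B) = 90 - 4*B)
(40728 - 26764)*(30154 + A(196, -117)) = (40728 - 26764)*(30154 + (90 - 4*196)) = 13964*(30154 + (90 - 784)) = 13964*(30154 - 694) = 13964*29460 = 411379440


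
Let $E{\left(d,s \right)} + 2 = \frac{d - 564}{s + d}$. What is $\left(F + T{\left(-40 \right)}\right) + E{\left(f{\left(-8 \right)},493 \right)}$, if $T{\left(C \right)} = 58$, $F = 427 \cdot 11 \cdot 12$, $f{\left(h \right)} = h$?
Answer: $\frac{27363128}{485} \approx 56419.0$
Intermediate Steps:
$E{\left(d,s \right)} = -2 + \frac{-564 + d}{d + s}$ ($E{\left(d,s \right)} = -2 + \frac{d - 564}{s + d} = -2 + \frac{-564 + d}{d + s}$)
$F = 56364$ ($F = 427 \cdot 132 = 56364$)
$\left(F + T{\left(-40 \right)}\right) + E{\left(f{\left(-8 \right)},493 \right)} = \left(56364 + 58\right) + \frac{-564 - -8 - 986}{-8 + 493} = 56422 + \frac{-564 + 8 - 986}{485} = 56422 + \frac{1}{485} \left(-1542\right) = 56422 - \frac{1542}{485} = \frac{27363128}{485}$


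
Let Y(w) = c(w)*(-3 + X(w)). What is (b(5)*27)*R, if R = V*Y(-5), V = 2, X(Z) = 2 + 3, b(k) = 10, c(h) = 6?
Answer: 6480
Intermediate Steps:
X(Z) = 5
Y(w) = 12 (Y(w) = 6*(-3 + 5) = 6*2 = 12)
R = 24 (R = 2*12 = 24)
(b(5)*27)*R = (10*27)*24 = 270*24 = 6480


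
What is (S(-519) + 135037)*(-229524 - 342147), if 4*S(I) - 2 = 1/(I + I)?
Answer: -106840679174343/1384 ≈ -7.7197e+10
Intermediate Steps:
S(I) = 1/2 + 1/(8*I) (S(I) = 1/2 + 1/(4*(I + I)) = 1/2 + 1/(4*((2*I))) = 1/2 + (1/(2*I))/4 = 1/2 + 1/(8*I))
(S(-519) + 135037)*(-229524 - 342147) = ((1/8)*(1 + 4*(-519))/(-519) + 135037)*(-229524 - 342147) = ((1/8)*(-1/519)*(1 - 2076) + 135037)*(-571671) = ((1/8)*(-1/519)*(-2075) + 135037)*(-571671) = (2075/4152 + 135037)*(-571671) = (560675699/4152)*(-571671) = -106840679174343/1384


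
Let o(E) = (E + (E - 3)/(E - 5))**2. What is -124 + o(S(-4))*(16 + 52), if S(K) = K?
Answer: 47144/81 ≈ 582.02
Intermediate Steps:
o(E) = (E + (-3 + E)/(-5 + E))**2
-124 + o(S(-4))*(16 + 52) = -124 + ((3 - 1*(-4)**2 + 4*(-4))**2/(-5 - 4)**2)*(16 + 52) = -124 + ((3 - 1*16 - 16)**2/(-9)**2)*68 = -124 + ((3 - 16 - 16)**2/81)*68 = -124 + ((1/81)*(-29)**2)*68 = -124 + ((1/81)*841)*68 = -124 + (841/81)*68 = -124 + 57188/81 = 47144/81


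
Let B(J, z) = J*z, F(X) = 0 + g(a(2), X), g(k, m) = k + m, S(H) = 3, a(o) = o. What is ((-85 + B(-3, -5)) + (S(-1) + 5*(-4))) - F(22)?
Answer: -111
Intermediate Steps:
F(X) = 2 + X (F(X) = 0 + (2 + X) = 2 + X)
((-85 + B(-3, -5)) + (S(-1) + 5*(-4))) - F(22) = ((-85 - 3*(-5)) + (3 + 5*(-4))) - (2 + 22) = ((-85 + 15) + (3 - 20)) - 1*24 = (-70 - 17) - 24 = -87 - 24 = -111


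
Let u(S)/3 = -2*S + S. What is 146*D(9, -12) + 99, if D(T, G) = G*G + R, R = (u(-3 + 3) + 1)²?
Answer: 21269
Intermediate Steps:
u(S) = -3*S (u(S) = 3*(-2*S + S) = 3*(-S) = -3*S)
R = 1 (R = (-3*(-3 + 3) + 1)² = (-3*0 + 1)² = (0 + 1)² = 1² = 1)
D(T, G) = 1 + G² (D(T, G) = G*G + 1 = G² + 1 = 1 + G²)
146*D(9, -12) + 99 = 146*(1 + (-12)²) + 99 = 146*(1 + 144) + 99 = 146*145 + 99 = 21170 + 99 = 21269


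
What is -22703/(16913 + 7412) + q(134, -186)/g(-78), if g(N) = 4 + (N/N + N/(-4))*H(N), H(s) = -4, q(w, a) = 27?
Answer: -809203/632450 ≈ -1.2795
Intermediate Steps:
g(N) = N (g(N) = 4 + (N/N + N/(-4))*(-4) = 4 + (1 + N*(-1/4))*(-4) = 4 + (1 - N/4)*(-4) = 4 + (-4 + N) = N)
-22703/(16913 + 7412) + q(134, -186)/g(-78) = -22703/(16913 + 7412) + 27/(-78) = -22703/24325 + 27*(-1/78) = -22703*1/24325 - 9/26 = -22703/24325 - 9/26 = -809203/632450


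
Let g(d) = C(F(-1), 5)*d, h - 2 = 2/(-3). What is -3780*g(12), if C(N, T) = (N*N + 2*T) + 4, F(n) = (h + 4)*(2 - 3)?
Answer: -1925280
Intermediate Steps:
h = 4/3 (h = 2 + 2/(-3) = 2 + 2*(-⅓) = 2 - ⅔ = 4/3 ≈ 1.3333)
F(n) = -16/3 (F(n) = (4/3 + 4)*(2 - 3) = (16/3)*(-1) = -16/3)
C(N, T) = 4 + N² + 2*T (C(N, T) = (N² + 2*T) + 4 = 4 + N² + 2*T)
g(d) = 382*d/9 (g(d) = (4 + (-16/3)² + 2*5)*d = (4 + 256/9 + 10)*d = 382*d/9)
-3780*g(12) = -160440*12 = -3780*1528/3 = -1925280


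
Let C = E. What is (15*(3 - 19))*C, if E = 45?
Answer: -10800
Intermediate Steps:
C = 45
(15*(3 - 19))*C = (15*(3 - 19))*45 = (15*(-16))*45 = -240*45 = -10800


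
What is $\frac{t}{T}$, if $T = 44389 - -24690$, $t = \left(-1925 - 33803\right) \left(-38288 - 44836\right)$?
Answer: $\frac{2969854272}{69079} \approx 42992.0$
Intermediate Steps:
$t = 2969854272$ ($t = \left(-35728\right) \left(-83124\right) = 2969854272$)
$T = 69079$ ($T = 44389 + 24690 = 69079$)
$\frac{t}{T} = \frac{2969854272}{69079}$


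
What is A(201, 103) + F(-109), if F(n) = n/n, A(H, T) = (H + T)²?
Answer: 92417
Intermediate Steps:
F(n) = 1
A(201, 103) + F(-109) = (201 + 103)² + 1 = 304² + 1 = 92416 + 1 = 92417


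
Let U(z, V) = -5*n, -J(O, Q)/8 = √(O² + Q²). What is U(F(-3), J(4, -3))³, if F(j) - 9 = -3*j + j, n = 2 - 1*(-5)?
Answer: -42875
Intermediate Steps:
n = 7 (n = 2 + 5 = 7)
J(O, Q) = -8*√(O² + Q²)
F(j) = 9 - 2*j (F(j) = 9 + (-3*j + j) = 9 - 2*j)
U(z, V) = -35 (U(z, V) = -5*7 = -35)
U(F(-3), J(4, -3))³ = (-35)³ = -42875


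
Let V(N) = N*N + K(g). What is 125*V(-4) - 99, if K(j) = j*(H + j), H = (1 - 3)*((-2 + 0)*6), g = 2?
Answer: 8401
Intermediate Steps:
H = 24 (H = -(-4)*6 = -2*(-12) = 24)
K(j) = j*(24 + j)
V(N) = 52 + N² (V(N) = N*N + 2*(24 + 2) = N² + 2*26 = N² + 52 = 52 + N²)
125*V(-4) - 99 = 125*(52 + (-4)²) - 99 = 125*(52 + 16) - 99 = 125*68 - 99 = 8500 - 99 = 8401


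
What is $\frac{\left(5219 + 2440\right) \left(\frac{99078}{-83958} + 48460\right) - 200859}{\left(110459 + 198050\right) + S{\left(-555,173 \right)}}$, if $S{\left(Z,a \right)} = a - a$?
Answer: $\frac{741519540138}{616709491} \approx 1202.4$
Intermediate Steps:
$S{\left(Z,a \right)} = 0$
$\frac{\left(5219 + 2440\right) \left(\frac{99078}{-83958} + 48460\right) - 200859}{\left(110459 + 198050\right) + S{\left(-555,173 \right)}} = \frac{\left(5219 + 2440\right) \left(\frac{99078}{-83958} + 48460\right) - 200859}{\left(110459 + 198050\right) + 0} = \frac{7659 \left(99078 \left(- \frac{1}{83958}\right) + 48460\right) + \left(-222121 + 21262\right)}{308509 + 0} = \frac{7659 \left(- \frac{2359}{1999} + 48460\right) - 200859}{308509} = \left(7659 \cdot \frac{96869181}{1999} - 200859\right) \frac{1}{308509} = \left(\frac{741921057279}{1999} - 200859\right) \frac{1}{308509} = \frac{741519540138}{1999} \cdot \frac{1}{308509} = \frac{741519540138}{616709491}$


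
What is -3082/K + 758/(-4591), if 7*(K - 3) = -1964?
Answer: 1456320/133139 ≈ 10.938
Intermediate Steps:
K = -1943/7 (K = 3 + (⅐)*(-1964) = 3 - 1964/7 = -1943/7 ≈ -277.57)
-3082/K + 758/(-4591) = -3082/(-1943/7) + 758/(-4591) = -3082*(-7/1943) + 758*(-1/4591) = 322/29 - 758/4591 = 1456320/133139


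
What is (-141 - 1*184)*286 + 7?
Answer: -92943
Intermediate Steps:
(-141 - 1*184)*286 + 7 = (-141 - 184)*286 + 7 = -325*286 + 7 = -92950 + 7 = -92943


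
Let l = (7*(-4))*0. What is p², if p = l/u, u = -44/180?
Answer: 0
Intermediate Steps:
u = -11/45 (u = -44*1/180 = -11/45 ≈ -0.24444)
l = 0 (l = -28*0 = 0)
p = 0 (p = 0/(-11/45) = 0*(-45/11) = 0)
p² = 0² = 0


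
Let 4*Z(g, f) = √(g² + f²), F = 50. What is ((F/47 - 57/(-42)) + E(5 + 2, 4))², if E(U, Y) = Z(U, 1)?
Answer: 7781323/865928 + 7965*√2/1316 ≈ 17.546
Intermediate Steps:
Z(g, f) = √(f² + g²)/4 (Z(g, f) = √(g² + f²)/4 = √(f² + g²)/4)
E(U, Y) = √(1 + U²)/4 (E(U, Y) = √(1² + U²)/4 = √(1 + U²)/4)
((F/47 - 57/(-42)) + E(5 + 2, 4))² = ((50/47 - 57/(-42)) + √(1 + (5 + 2)²)/4)² = ((50*(1/47) - 57*(-1/42)) + √(1 + 7²)/4)² = ((50/47 + 19/14) + √(1 + 49)/4)² = (1593/658 + √50/4)² = (1593/658 + (5*√2)/4)² = (1593/658 + 5*√2/4)²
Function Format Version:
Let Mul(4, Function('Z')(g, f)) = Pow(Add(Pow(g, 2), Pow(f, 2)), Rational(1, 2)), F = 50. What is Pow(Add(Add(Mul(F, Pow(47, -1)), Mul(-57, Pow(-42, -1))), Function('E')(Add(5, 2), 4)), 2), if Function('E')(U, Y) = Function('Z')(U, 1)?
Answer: Add(Rational(7781323, 865928), Mul(Rational(7965, 1316), Pow(2, Rational(1, 2)))) ≈ 17.546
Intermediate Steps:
Function('Z')(g, f) = Mul(Rational(1, 4), Pow(Add(Pow(f, 2), Pow(g, 2)), Rational(1, 2))) (Function('Z')(g, f) = Mul(Rational(1, 4), Pow(Add(Pow(g, 2), Pow(f, 2)), Rational(1, 2))) = Mul(Rational(1, 4), Pow(Add(Pow(f, 2), Pow(g, 2)), Rational(1, 2))))
Function('E')(U, Y) = Mul(Rational(1, 4), Pow(Add(1, Pow(U, 2)), Rational(1, 2))) (Function('E')(U, Y) = Mul(Rational(1, 4), Pow(Add(Pow(1, 2), Pow(U, 2)), Rational(1, 2))) = Mul(Rational(1, 4), Pow(Add(1, Pow(U, 2)), Rational(1, 2))))
Pow(Add(Add(Mul(F, Pow(47, -1)), Mul(-57, Pow(-42, -1))), Function('E')(Add(5, 2), 4)), 2) = Pow(Add(Add(Mul(50, Pow(47, -1)), Mul(-57, Pow(-42, -1))), Mul(Rational(1, 4), Pow(Add(1, Pow(Add(5, 2), 2)), Rational(1, 2)))), 2) = Pow(Add(Add(Mul(50, Rational(1, 47)), Mul(-57, Rational(-1, 42))), Mul(Rational(1, 4), Pow(Add(1, Pow(7, 2)), Rational(1, 2)))), 2) = Pow(Add(Add(Rational(50, 47), Rational(19, 14)), Mul(Rational(1, 4), Pow(Add(1, 49), Rational(1, 2)))), 2) = Pow(Add(Rational(1593, 658), Mul(Rational(1, 4), Pow(50, Rational(1, 2)))), 2) = Pow(Add(Rational(1593, 658), Mul(Rational(1, 4), Mul(5, Pow(2, Rational(1, 2))))), 2) = Pow(Add(Rational(1593, 658), Mul(Rational(5, 4), Pow(2, Rational(1, 2)))), 2)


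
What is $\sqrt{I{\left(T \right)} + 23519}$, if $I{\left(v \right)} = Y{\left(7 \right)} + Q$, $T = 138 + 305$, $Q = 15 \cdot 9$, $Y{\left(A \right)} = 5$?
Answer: $\sqrt{23659} \approx 153.81$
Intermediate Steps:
$Q = 135$
$T = 443$
$I{\left(v \right)} = 140$ ($I{\left(v \right)} = 5 + 135 = 140$)
$\sqrt{I{\left(T \right)} + 23519} = \sqrt{140 + 23519} = \sqrt{23659}$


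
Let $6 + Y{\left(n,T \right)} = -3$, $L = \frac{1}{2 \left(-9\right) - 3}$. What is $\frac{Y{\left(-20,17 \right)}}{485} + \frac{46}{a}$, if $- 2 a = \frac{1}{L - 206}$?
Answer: $\frac{193070551}{10185} \approx 18956.0$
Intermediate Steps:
$L = - \frac{1}{21}$ ($L = \frac{1}{-18 - 3} = \frac{1}{-21} = - \frac{1}{21} \approx -0.047619$)
$Y{\left(n,T \right)} = -9$ ($Y{\left(n,T \right)} = -6 - 3 = -9$)
$a = \frac{21}{8654}$ ($a = - \frac{1}{2 \left(- \frac{1}{21} - 206\right)} = - \frac{1}{2 \left(- \frac{4327}{21}\right)} = \left(- \frac{1}{2}\right) \left(- \frac{21}{4327}\right) = \frac{21}{8654} \approx 0.0024266$)
$\frac{Y{\left(-20,17 \right)}}{485} + \frac{46}{a} = - \frac{9}{485} + \frac{46}{\frac{21}{8654}} = \left(-9\right) \frac{1}{485} + 46 \cdot \frac{8654}{21} = - \frac{9}{485} + \frac{398084}{21} = \frac{193070551}{10185}$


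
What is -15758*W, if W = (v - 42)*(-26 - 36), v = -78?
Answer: -117239520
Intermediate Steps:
W = 7440 (W = (-78 - 42)*(-26 - 36) = -120*(-62) = 7440)
-15758*W = -15758*7440 = -117239520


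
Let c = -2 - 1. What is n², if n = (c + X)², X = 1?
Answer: 16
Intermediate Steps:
c = -3
n = 4 (n = (-3 + 1)² = (-2)² = 4)
n² = 4² = 16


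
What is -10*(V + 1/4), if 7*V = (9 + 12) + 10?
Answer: -655/14 ≈ -46.786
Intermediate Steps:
V = 31/7 (V = ((9 + 12) + 10)/7 = (21 + 10)/7 = (1/7)*31 = 31/7 ≈ 4.4286)
-10*(V + 1/4) = -10*(31/7 + 1/4) = -10*131/28 = -655/14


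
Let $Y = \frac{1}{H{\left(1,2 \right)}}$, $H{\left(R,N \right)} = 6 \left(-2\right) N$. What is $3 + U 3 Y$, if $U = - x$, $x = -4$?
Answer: $\frac{5}{2} \approx 2.5$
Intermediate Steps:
$H{\left(R,N \right)} = - 12 N$
$U = 4$ ($U = \left(-1\right) \left(-4\right) = 4$)
$Y = - \frac{1}{24}$ ($Y = \frac{1}{\left(-12\right) 2} = \frac{1}{-24} = - \frac{1}{24} \approx -0.041667$)
$3 + U 3 Y = 3 + 4 \cdot 3 \left(- \frac{1}{24}\right) = 3 + 4 \left(- \frac{1}{8}\right) = 3 - \frac{1}{2} = \frac{5}{2}$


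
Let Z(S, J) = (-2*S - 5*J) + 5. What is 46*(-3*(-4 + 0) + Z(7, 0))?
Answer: 138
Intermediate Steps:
Z(S, J) = 5 - 5*J - 2*S (Z(S, J) = (-5*J - 2*S) + 5 = 5 - 5*J - 2*S)
46*(-3*(-4 + 0) + Z(7, 0)) = 46*(-3*(-4 + 0) + (5 - 5*0 - 2*7)) = 46*(-3*(-4) + (5 + 0 - 14)) = 46*(12 - 9) = 46*3 = 138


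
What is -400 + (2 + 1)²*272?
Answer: 2048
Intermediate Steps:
-400 + (2 + 1)²*272 = -400 + 3²*272 = -400 + 9*272 = -400 + 2448 = 2048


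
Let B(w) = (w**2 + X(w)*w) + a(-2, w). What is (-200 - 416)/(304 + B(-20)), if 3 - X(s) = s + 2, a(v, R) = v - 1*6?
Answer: -154/69 ≈ -2.2319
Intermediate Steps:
a(v, R) = -6 + v (a(v, R) = v - 6 = -6 + v)
X(s) = 1 - s (X(s) = 3 - (s + 2) = 3 - (2 + s) = 3 + (-2 - s) = 1 - s)
B(w) = -8 + w**2 + w*(1 - w) (B(w) = (w**2 + (1 - w)*w) + (-6 - 2) = (w**2 + w*(1 - w)) - 8 = -8 + w**2 + w*(1 - w))
(-200 - 416)/(304 + B(-20)) = (-200 - 416)/(304 + (-8 - 20)) = -616/(304 - 28) = -616/276 = -616*1/276 = -154/69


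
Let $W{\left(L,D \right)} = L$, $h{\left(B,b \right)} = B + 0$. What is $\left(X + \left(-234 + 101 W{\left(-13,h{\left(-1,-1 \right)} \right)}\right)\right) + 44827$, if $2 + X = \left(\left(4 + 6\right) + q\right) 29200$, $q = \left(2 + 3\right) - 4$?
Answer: $364478$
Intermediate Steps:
$h{\left(B,b \right)} = B$
$q = 1$ ($q = 5 - 4 = 1$)
$X = 321198$ ($X = -2 + \left(\left(4 + 6\right) + 1\right) 29200 = -2 + \left(10 + 1\right) 29200 = -2 + 11 \cdot 29200 = -2 + 321200 = 321198$)
$\left(X + \left(-234 + 101 W{\left(-13,h{\left(-1,-1 \right)} \right)}\right)\right) + 44827 = \left(321198 + \left(-234 + 101 \left(-13\right)\right)\right) + 44827 = \left(321198 - 1547\right) + 44827 = 319651 + 44827 = 364478$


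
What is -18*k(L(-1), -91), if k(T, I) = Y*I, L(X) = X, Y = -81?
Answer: -132678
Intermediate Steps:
k(T, I) = -81*I
-18*k(L(-1), -91) = -(-1458)*(-91) = -18*7371 = -132678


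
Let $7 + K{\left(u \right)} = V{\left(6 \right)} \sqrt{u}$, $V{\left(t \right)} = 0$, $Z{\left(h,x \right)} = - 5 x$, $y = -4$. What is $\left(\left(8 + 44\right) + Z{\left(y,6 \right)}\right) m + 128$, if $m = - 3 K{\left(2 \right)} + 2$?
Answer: $634$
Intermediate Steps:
$K{\left(u \right)} = -7$ ($K{\left(u \right)} = -7 + 0 \sqrt{u} = -7 + 0 = -7$)
$m = 23$ ($m = \left(-3\right) \left(-7\right) + 2 = 21 + 2 = 23$)
$\left(\left(8 + 44\right) + Z{\left(y,6 \right)}\right) m + 128 = \left(\left(8 + 44\right) - 30\right) 23 + 128 = \left(52 - 30\right) 23 + 128 = 22 \cdot 23 + 128 = 506 + 128 = 634$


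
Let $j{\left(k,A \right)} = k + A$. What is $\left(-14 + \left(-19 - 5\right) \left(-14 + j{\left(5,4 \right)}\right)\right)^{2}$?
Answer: $11236$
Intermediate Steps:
$j{\left(k,A \right)} = A + k$
$\left(-14 + \left(-19 - 5\right) \left(-14 + j{\left(5,4 \right)}\right)\right)^{2} = \left(-14 + \left(-19 - 5\right) \left(-14 + \left(4 + 5\right)\right)\right)^{2} = \left(-14 - 24 \left(-14 + 9\right)\right)^{2} = \left(-14 - -120\right)^{2} = \left(-14 + 120\right)^{2} = 106^{2} = 11236$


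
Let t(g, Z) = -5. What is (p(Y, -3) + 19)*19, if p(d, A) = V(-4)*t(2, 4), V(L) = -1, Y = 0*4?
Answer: 456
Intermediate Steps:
Y = 0
p(d, A) = 5 (p(d, A) = -1*(-5) = 5)
(p(Y, -3) + 19)*19 = (5 + 19)*19 = 24*19 = 456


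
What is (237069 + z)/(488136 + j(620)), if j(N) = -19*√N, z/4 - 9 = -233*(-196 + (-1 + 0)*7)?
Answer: 52023216234/59569132669 + 8099719*√155/119138265338 ≈ 0.87417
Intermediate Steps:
z = 189232 (z = 36 + 4*(-233*(-196 + (-1 + 0)*7)) = 36 + 4*(-233*(-196 - 1*7)) = 36 + 4*(-233*(-196 - 7)) = 36 + 4*(-233*(-203)) = 36 + 4*47299 = 36 + 189196 = 189232)
(237069 + z)/(488136 + j(620)) = (237069 + 189232)/(488136 - 38*√155) = 426301/(488136 - 38*√155)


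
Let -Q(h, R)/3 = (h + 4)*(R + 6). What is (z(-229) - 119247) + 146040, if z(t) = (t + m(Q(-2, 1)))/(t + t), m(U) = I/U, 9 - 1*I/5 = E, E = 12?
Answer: 171799917/6412 ≈ 26794.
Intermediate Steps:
Q(h, R) = -3*(4 + h)*(6 + R) (Q(h, R) = -3*(h + 4)*(R + 6) = -3*(4 + h)*(6 + R))
I = -15 (I = 45 - 5*12 = 45 - 60 = -15)
m(U) = -15/U
z(t) = (5/14 + t)/(2*t) (z(t) = (t - 15/(-72 - 18*(-2) - 12*1 - 3*1*(-2)))/(t + t) = (t - 15/(-72 + 36 - 12 + 6))/((2*t)) = (t - 15/(-42))*(1/(2*t)) = (t - 15*(-1/42))*(1/(2*t)) = (t + 5/14)*(1/(2*t)) = (5/14 + t)*(1/(2*t)) = (5/14 + t)/(2*t))
(z(-229) - 119247) + 146040 = ((1/28)*(5 + 14*(-229))/(-229) - 119247) + 146040 = ((1/28)*(-1/229)*(5 - 3206) - 119247) + 146040 = ((1/28)*(-1/229)*(-3201) - 119247) + 146040 = (3201/6412 - 119247) + 146040 = -764608563/6412 + 146040 = 171799917/6412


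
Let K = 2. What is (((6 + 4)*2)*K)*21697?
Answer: 867880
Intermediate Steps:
(((6 + 4)*2)*K)*21697 = (((6 + 4)*2)*2)*21697 = ((10*2)*2)*21697 = (20*2)*21697 = 40*21697 = 867880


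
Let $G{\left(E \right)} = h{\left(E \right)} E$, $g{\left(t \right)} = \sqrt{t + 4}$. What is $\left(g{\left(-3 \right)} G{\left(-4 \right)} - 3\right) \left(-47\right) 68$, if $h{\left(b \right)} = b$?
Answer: $-41548$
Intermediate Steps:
$g{\left(t \right)} = \sqrt{4 + t}$
$G{\left(E \right)} = E^{2}$ ($G{\left(E \right)} = E E = E^{2}$)
$\left(g{\left(-3 \right)} G{\left(-4 \right)} - 3\right) \left(-47\right) 68 = \left(\sqrt{4 - 3} \left(-4\right)^{2} - 3\right) \left(-47\right) 68 = \left(\sqrt{1} \cdot 16 - 3\right) \left(-47\right) 68 = \left(1 \cdot 16 - 3\right) \left(-47\right) 68 = \left(16 - 3\right) \left(-47\right) 68 = 13 \left(-47\right) 68 = \left(-611\right) 68 = -41548$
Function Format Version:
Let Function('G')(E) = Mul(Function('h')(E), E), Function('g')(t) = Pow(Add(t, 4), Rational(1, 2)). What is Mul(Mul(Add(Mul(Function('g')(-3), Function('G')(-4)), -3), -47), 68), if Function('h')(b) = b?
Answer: -41548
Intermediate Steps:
Function('g')(t) = Pow(Add(4, t), Rational(1, 2))
Function('G')(E) = Pow(E, 2) (Function('G')(E) = Mul(E, E) = Pow(E, 2))
Mul(Mul(Add(Mul(Function('g')(-3), Function('G')(-4)), -3), -47), 68) = Mul(Mul(Add(Mul(Pow(Add(4, -3), Rational(1, 2)), Pow(-4, 2)), -3), -47), 68) = Mul(Mul(Add(Mul(Pow(1, Rational(1, 2)), 16), -3), -47), 68) = Mul(Mul(Add(Mul(1, 16), -3), -47), 68) = Mul(Mul(Add(16, -3), -47), 68) = Mul(Mul(13, -47), 68) = Mul(-611, 68) = -41548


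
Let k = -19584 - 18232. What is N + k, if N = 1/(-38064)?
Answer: -1439428225/38064 ≈ -37816.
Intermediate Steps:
k = -37816
N = -1/38064 ≈ -2.6272e-5
N + k = -1/38064 - 37816 = -1439428225/38064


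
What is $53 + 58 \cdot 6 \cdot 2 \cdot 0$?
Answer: $53$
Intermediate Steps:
$53 + 58 \cdot 6 \cdot 2 \cdot 0 = 53 + 58 \cdot 12 \cdot 0 = 53 + 58 \cdot 0 = 53 + 0 = 53$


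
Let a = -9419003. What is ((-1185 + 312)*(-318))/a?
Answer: -277614/9419003 ≈ -0.029474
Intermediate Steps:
((-1185 + 312)*(-318))/a = ((-1185 + 312)*(-318))/(-9419003) = -873*(-318)*(-1/9419003) = 277614*(-1/9419003) = -277614/9419003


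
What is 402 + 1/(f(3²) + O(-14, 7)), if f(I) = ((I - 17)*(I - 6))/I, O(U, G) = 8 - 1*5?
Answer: 405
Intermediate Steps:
O(U, G) = 3 (O(U, G) = 8 - 5 = 3)
f(I) = (-17 + I)*(-6 + I)/I (f(I) = ((-17 + I)*(-6 + I))/I = (-17 + I)*(-6 + I)/I)
402 + 1/(f(3²) + O(-14, 7)) = 402 + 1/((-23 + 3² + 102/(3²)) + 3) = 402 + 1/((-23 + 9 + 102/9) + 3) = 402 + 1/((-23 + 9 + 102*(⅑)) + 3) = 402 + 1/((-23 + 9 + 34/3) + 3) = 402 + 1/(-8/3 + 3) = 402 + 1/(⅓) = 402 + 3 = 405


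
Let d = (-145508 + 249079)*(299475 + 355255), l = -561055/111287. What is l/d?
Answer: -10201/137208860015422 ≈ -7.4347e-11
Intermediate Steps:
l = -51005/10117 (l = -561055*1/111287 = -51005/10117 ≈ -5.0415)
d = 67811040830 (d = 103571*654730 = 67811040830)
l/d = -51005/10117/67811040830 = -51005/10117*1/67811040830 = -10201/137208860015422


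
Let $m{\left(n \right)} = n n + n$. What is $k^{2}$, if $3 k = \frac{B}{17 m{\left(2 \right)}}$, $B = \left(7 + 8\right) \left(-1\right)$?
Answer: $\frac{25}{10404} \approx 0.0024029$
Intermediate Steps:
$m{\left(n \right)} = n + n^{2}$ ($m{\left(n \right)} = n^{2} + n = n + n^{2}$)
$B = -15$ ($B = 15 \left(-1\right) = -15$)
$k = - \frac{5}{102}$ ($k = \frac{\left(-15\right) \frac{1}{17 \cdot 2 \left(1 + 2\right)}}{3} = \frac{\left(-15\right) \frac{1}{17 \cdot 2 \cdot 3}}{3} = \frac{\left(-15\right) \frac{1}{17 \cdot 6}}{3} = \frac{\left(-15\right) \frac{1}{102}}{3} = \frac{1}{3} \left(- \frac{5}{34}\right) = - \frac{5}{102} \approx -0.04902$)
$k^{2} = \left(- \frac{5}{102}\right)^{2} = \frac{25}{10404}$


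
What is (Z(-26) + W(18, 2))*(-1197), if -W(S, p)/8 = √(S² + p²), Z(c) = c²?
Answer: -809172 + 19152*√82 ≈ -6.3574e+5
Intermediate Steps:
W(S, p) = -8*√(S² + p²)
(Z(-26) + W(18, 2))*(-1197) = ((-26)² - 8*√(18² + 2²))*(-1197) = (676 - 8*√(324 + 4))*(-1197) = (676 - 16*√82)*(-1197) = -809172 + 19152*√82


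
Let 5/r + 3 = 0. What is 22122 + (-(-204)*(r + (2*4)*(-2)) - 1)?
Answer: 18517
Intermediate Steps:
r = -5/3 (r = 5/(-3 + 0) = 5/(-3) = 5*(-⅓) = -5/3 ≈ -1.6667)
22122 + (-(-204)*(r + (2*4)*(-2)) - 1) = 22122 + (-(-204)*(-5/3 + (2*4)*(-2)) - 1) = 22122 + (-(-204)*(-5/3 + 8*(-2)) - 1) = 22122 + (-(-204)*(-5/3 - 16) - 1) = 22122 + (-(-204)*(-53)/3 - 1) = 22122 + (-102*106/3 - 1) = 22122 + (-3604 - 1) = 22122 - 3605 = 18517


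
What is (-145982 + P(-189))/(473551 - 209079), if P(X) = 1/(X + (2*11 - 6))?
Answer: -25254887/45753656 ≈ -0.55198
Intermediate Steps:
P(X) = 1/(16 + X) (P(X) = 1/(X + (22 - 6)) = 1/(X + 16) = 1/(16 + X))
(-145982 + P(-189))/(473551 - 209079) = (-145982 + 1/(16 - 189))/(473551 - 209079) = (-145982 + 1/(-173))/264472 = (-145982 - 1/173)*(1/264472) = -25254887/173*1/264472 = -25254887/45753656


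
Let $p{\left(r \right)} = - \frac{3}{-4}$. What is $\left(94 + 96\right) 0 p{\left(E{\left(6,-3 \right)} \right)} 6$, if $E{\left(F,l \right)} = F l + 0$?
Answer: $0$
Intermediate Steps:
$E{\left(F,l \right)} = F l$
$p{\left(r \right)} = \frac{3}{4}$ ($p{\left(r \right)} = \left(-3\right) \left(- \frac{1}{4}\right) = \frac{3}{4}$)
$\left(94 + 96\right) 0 p{\left(E{\left(6,-3 \right)} \right)} 6 = \left(94 + 96\right) 0 \cdot \frac{3}{4} \cdot 6 = 190 \cdot 0 \cdot 6 = 190 \cdot 0 = 0$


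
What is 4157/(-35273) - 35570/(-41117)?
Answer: 1083737241/1450319941 ≈ 0.74724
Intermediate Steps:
4157/(-35273) - 35570/(-41117) = 4157*(-1/35273) - 35570*(-1/41117) = -4157/35273 + 35570/41117 = 1083737241/1450319941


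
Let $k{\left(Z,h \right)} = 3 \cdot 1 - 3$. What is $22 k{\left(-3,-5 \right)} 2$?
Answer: $0$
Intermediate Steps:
$k{\left(Z,h \right)} = 0$ ($k{\left(Z,h \right)} = 3 - 3 = 0$)
$22 k{\left(-3,-5 \right)} 2 = 22 \cdot 0 \cdot 2 = 0 \cdot 2 = 0$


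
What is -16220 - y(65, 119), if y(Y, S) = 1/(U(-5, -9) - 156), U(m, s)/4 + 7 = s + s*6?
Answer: -7071919/436 ≈ -16220.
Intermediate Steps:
U(m, s) = -28 + 28*s (U(m, s) = -28 + 4*(s + s*6) = -28 + 4*(s + 6*s) = -28 + 4*(7*s) = -28 + 28*s)
y(Y, S) = -1/436 (y(Y, S) = 1/((-28 + 28*(-9)) - 156) = 1/((-28 - 252) - 156) = 1/(-280 - 156) = 1/(-436) = -1/436)
-16220 - y(65, 119) = -16220 - 1*(-1/436) = -16220 + 1/436 = -7071919/436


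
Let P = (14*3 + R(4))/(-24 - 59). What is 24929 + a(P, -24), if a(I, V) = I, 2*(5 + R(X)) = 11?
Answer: 4138129/166 ≈ 24929.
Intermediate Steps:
R(X) = ½ (R(X) = -5 + (½)*11 = -5 + 11/2 = ½)
P = -85/166 (P = (14*3 + ½)/(-24 - 59) = (42 + ½)/(-83) = (85/2)*(-1/83) = -85/166 ≈ -0.51205)
24929 + a(P, -24) = 24929 - 85/166 = 4138129/166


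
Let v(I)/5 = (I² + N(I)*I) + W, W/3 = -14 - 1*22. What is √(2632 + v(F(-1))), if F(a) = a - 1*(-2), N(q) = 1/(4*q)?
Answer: √8393/2 ≈ 45.807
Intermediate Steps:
N(q) = 1/(4*q)
W = -108 (W = 3*(-14 - 1*22) = 3*(-14 - 22) = 3*(-36) = -108)
F(a) = 2 + a (F(a) = a + 2 = 2 + a)
v(I) = -2155/4 + 5*I² (v(I) = 5*((I² + (1/(4*I))*I) - 108) = 5*((I² + ¼) - 108) = 5*((¼ + I²) - 108) = 5*(-431/4 + I²) = -2155/4 + 5*I²)
√(2632 + v(F(-1))) = √(2632 + (-2155/4 + 5*(2 - 1)²)) = √(2632 + (-2155/4 + 5*1²)) = √(2632 + (-2155/4 + 5*1)) = √(2632 + (-2155/4 + 5)) = √(2632 - 2135/4) = √(8393/4) = √8393/2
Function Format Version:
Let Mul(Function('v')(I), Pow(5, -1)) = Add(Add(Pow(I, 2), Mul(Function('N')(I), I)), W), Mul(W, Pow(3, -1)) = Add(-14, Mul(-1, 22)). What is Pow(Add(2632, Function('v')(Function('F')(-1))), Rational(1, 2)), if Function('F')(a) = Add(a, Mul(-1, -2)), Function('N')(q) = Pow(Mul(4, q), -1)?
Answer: Mul(Rational(1, 2), Pow(8393, Rational(1, 2))) ≈ 45.807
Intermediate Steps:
Function('N')(q) = Mul(Rational(1, 4), Pow(q, -1))
W = -108 (W = Mul(3, Add(-14, Mul(-1, 22))) = Mul(3, Add(-14, -22)) = Mul(3, -36) = -108)
Function('F')(a) = Add(2, a) (Function('F')(a) = Add(a, 2) = Add(2, a))
Function('v')(I) = Add(Rational(-2155, 4), Mul(5, Pow(I, 2))) (Function('v')(I) = Mul(5, Add(Add(Pow(I, 2), Mul(Mul(Rational(1, 4), Pow(I, -1)), I)), -108)) = Mul(5, Add(Add(Pow(I, 2), Rational(1, 4)), -108)) = Mul(5, Add(Add(Rational(1, 4), Pow(I, 2)), -108)) = Mul(5, Add(Rational(-431, 4), Pow(I, 2))) = Add(Rational(-2155, 4), Mul(5, Pow(I, 2))))
Pow(Add(2632, Function('v')(Function('F')(-1))), Rational(1, 2)) = Pow(Add(2632, Add(Rational(-2155, 4), Mul(5, Pow(Add(2, -1), 2)))), Rational(1, 2)) = Pow(Add(2632, Add(Rational(-2155, 4), Mul(5, Pow(1, 2)))), Rational(1, 2)) = Pow(Add(2632, Add(Rational(-2155, 4), Mul(5, 1))), Rational(1, 2)) = Pow(Add(2632, Add(Rational(-2155, 4), 5)), Rational(1, 2)) = Pow(Add(2632, Rational(-2135, 4)), Rational(1, 2)) = Pow(Rational(8393, 4), Rational(1, 2)) = Mul(Rational(1, 2), Pow(8393, Rational(1, 2)))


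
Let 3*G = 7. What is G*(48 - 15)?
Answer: 77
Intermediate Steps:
G = 7/3 (G = (⅓)*7 = 7/3 ≈ 2.3333)
G*(48 - 15) = 7*(48 - 15)/3 = (7/3)*33 = 77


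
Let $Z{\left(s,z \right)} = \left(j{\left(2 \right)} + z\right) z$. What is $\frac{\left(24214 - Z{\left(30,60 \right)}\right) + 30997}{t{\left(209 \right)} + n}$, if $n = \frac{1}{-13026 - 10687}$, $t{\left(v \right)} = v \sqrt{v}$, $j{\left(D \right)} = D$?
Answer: $\frac{1221006083}{5133479841396400} + \frac{6051326904451411 \sqrt{209}}{5133479841396400} \approx 17.042$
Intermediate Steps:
$Z{\left(s,z \right)} = z \left(2 + z\right)$ ($Z{\left(s,z \right)} = \left(2 + z\right) z = z \left(2 + z\right)$)
$t{\left(v \right)} = v^{\frac{3}{2}}$
$n = - \frac{1}{23713}$ ($n = \frac{1}{-23713} = - \frac{1}{23713} \approx -4.2171 \cdot 10^{-5}$)
$\frac{\left(24214 - Z{\left(30,60 \right)}\right) + 30997}{t{\left(209 \right)} + n} = \frac{\left(24214 - 60 \left(2 + 60\right)\right) + 30997}{209^{\frac{3}{2}} - \frac{1}{23713}} = \frac{\left(24214 - 60 \cdot 62\right) + 30997}{209 \sqrt{209} - \frac{1}{23713}} = \frac{\left(24214 - 3720\right) + 30997}{- \frac{1}{23713} + 209 \sqrt{209}} = \frac{20494 + 30997}{- \frac{1}{23713} + 209 \sqrt{209}} = \frac{51491}{- \frac{1}{23713} + 209 \sqrt{209}}$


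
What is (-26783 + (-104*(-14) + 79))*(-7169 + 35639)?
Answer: -718810560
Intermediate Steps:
(-26783 + (-104*(-14) + 79))*(-7169 + 35639) = (-26783 + (1456 + 79))*28470 = (-26783 + 1535)*28470 = -25248*28470 = -718810560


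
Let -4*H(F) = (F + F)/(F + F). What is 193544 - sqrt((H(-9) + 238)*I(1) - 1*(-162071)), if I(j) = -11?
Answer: 193544 - 17*sqrt(2207)/2 ≈ 1.9314e+5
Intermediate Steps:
H(F) = -1/4 (H(F) = -(F + F)/(4*(F + F)) = -2*F/(4*(2*F)) = -2*F*1/(2*F)/4 = -1/4*1 = -1/4)
193544 - sqrt((H(-9) + 238)*I(1) - 1*(-162071)) = 193544 - sqrt((-1/4 + 238)*(-11) - 1*(-162071)) = 193544 - sqrt((951/4)*(-11) + 162071) = 193544 - sqrt(-10461/4 + 162071) = 193544 - sqrt(637823/4) = 193544 - 17*sqrt(2207)/2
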